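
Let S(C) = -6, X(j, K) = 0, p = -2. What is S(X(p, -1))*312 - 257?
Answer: -2129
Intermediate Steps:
S(X(p, -1))*312 - 257 = -6*312 - 257 = -1872 - 257 = -2129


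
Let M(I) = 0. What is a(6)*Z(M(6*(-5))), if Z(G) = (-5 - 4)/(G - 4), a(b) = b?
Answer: 27/2 ≈ 13.500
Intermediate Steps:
Z(G) = -9/(-4 + G)
a(6)*Z(M(6*(-5))) = 6*(-9/(-4 + 0)) = 6*(-9/(-4)) = 6*(-9*(-¼)) = 6*(9/4) = 27/2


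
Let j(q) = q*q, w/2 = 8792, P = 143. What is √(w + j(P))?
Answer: √38033 ≈ 195.02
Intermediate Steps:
w = 17584 (w = 2*8792 = 17584)
j(q) = q²
√(w + j(P)) = √(17584 + 143²) = √(17584 + 20449) = √38033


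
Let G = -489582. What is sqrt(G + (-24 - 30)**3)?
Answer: 3*I*sqrt(71894) ≈ 804.39*I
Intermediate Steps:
sqrt(G + (-24 - 30)**3) = sqrt(-489582 + (-24 - 30)**3) = sqrt(-489582 + (-54)**3) = sqrt(-489582 - 157464) = sqrt(-647046) = 3*I*sqrt(71894)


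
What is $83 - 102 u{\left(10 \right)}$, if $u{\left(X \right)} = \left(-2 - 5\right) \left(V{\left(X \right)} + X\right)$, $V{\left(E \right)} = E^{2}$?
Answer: $78623$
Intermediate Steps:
$u{\left(X \right)} = - 7 X - 7 X^{2}$ ($u{\left(X \right)} = \left(-2 - 5\right) \left(X^{2} + X\right) = - 7 \left(X + X^{2}\right) = - 7 X - 7 X^{2}$)
$83 - 102 u{\left(10 \right)} = 83 - 102 \cdot 7 \cdot 10 \left(-1 - 10\right) = 83 - 102 \cdot 7 \cdot 10 \left(-11\right) = 83 - -78540 = 83 + 78540 = 78623$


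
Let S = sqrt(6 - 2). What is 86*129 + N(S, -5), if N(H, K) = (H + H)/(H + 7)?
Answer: 99850/9 ≈ 11094.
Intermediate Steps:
S = 2 (S = sqrt(4) = 2)
N(H, K) = 2*H/(7 + H) (N(H, K) = (2*H)/(7 + H) = 2*H/(7 + H))
86*129 + N(S, -5) = 86*129 + 2*2/(7 + 2) = 11094 + 2*2/9 = 11094 + 2*2*(1/9) = 11094 + 4/9 = 99850/9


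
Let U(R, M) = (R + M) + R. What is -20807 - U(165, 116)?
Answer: -21253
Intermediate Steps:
U(R, M) = M + 2*R (U(R, M) = (M + R) + R = M + 2*R)
-20807 - U(165, 116) = -20807 - (116 + 2*165) = -20807 - (116 + 330) = -20807 - 1*446 = -20807 - 446 = -21253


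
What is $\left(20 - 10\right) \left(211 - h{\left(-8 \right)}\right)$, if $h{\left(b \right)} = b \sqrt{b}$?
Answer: $2110 + 160 i \sqrt{2} \approx 2110.0 + 226.27 i$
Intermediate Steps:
$h{\left(b \right)} = b^{\frac{3}{2}}$
$\left(20 - 10\right) \left(211 - h{\left(-8 \right)}\right) = \left(20 - 10\right) \left(211 - \left(-8\right)^{\frac{3}{2}}\right) = 10 \left(211 - - 16 i \sqrt{2}\right) = 10 \left(211 + 16 i \sqrt{2}\right) = 2110 + 160 i \sqrt{2}$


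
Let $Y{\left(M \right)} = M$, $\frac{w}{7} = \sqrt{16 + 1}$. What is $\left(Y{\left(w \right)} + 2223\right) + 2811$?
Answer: $5034 + 7 \sqrt{17} \approx 5062.9$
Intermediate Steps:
$w = 7 \sqrt{17}$ ($w = 7 \sqrt{16 + 1} = 7 \sqrt{17} \approx 28.862$)
$\left(Y{\left(w \right)} + 2223\right) + 2811 = \left(7 \sqrt{17} + 2223\right) + 2811 = \left(2223 + 7 \sqrt{17}\right) + 2811 = 5034 + 7 \sqrt{17}$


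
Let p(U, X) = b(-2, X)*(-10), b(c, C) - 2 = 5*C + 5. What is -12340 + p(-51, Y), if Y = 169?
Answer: -20860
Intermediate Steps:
b(c, C) = 7 + 5*C (b(c, C) = 2 + (5*C + 5) = 2 + (5 + 5*C) = 7 + 5*C)
p(U, X) = -70 - 50*X (p(U, X) = (7 + 5*X)*(-10) = -70 - 50*X)
-12340 + p(-51, Y) = -12340 + (-70 - 50*169) = -12340 + (-70 - 8450) = -12340 - 8520 = -20860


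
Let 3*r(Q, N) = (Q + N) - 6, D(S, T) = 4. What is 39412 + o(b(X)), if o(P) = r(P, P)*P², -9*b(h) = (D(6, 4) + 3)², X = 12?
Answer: 85829092/2187 ≈ 39245.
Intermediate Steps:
r(Q, N) = -2 + N/3 + Q/3 (r(Q, N) = ((Q + N) - 6)/3 = ((N + Q) - 6)/3 = (-6 + N + Q)/3 = -2 + N/3 + Q/3)
b(h) = -49/9 (b(h) = -(4 + 3)²/9 = -⅑*7² = -⅑*49 = -49/9)
o(P) = P²*(-2 + 2*P/3) (o(P) = (-2 + P/3 + P/3)*P² = (-2 + 2*P/3)*P² = P²*(-2 + 2*P/3))
39412 + o(b(X)) = 39412 + 2*(-49/9)²*(-3 - 49/9)/3 = 39412 + (⅔)*(2401/81)*(-76/9) = 39412 - 364952/2187 = 85829092/2187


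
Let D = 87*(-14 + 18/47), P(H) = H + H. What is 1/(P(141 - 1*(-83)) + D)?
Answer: -47/34624 ≈ -0.0013574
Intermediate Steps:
P(H) = 2*H
D = -55680/47 (D = 87*(-14 + 18*(1/47)) = 87*(-14 + 18/47) = 87*(-640/47) = -55680/47 ≈ -1184.7)
1/(P(141 - 1*(-83)) + D) = 1/(2*(141 - 1*(-83)) - 55680/47) = 1/(2*(141 + 83) - 55680/47) = 1/(2*224 - 55680/47) = 1/(448 - 55680/47) = 1/(-34624/47) = -47/34624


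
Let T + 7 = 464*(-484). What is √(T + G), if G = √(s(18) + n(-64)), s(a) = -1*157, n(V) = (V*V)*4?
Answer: √(-224583 + 3*√1803) ≈ 473.77*I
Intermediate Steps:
n(V) = 4*V² (n(V) = V²*4 = 4*V²)
s(a) = -157
G = 3*√1803 (G = √(-157 + 4*(-64)²) = √(-157 + 4*4096) = √(-157 + 16384) = √16227 = 3*√1803 ≈ 127.39)
T = -224583 (T = -7 + 464*(-484) = -7 - 224576 = -224583)
√(T + G) = √(-224583 + 3*√1803)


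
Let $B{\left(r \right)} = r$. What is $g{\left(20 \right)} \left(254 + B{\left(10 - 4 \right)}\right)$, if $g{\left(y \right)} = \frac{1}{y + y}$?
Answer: $\frac{13}{2} \approx 6.5$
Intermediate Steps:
$g{\left(y \right)} = \frac{1}{2 y}$
$g{\left(20 \right)} \left(254 + B{\left(10 - 4 \right)}\right) = \frac{1}{2 \cdot 20} \left(254 + \left(10 - 4\right)\right) = \frac{1}{2} \cdot \frac{1}{20} \left(254 + 6\right) = \frac{1}{40} \cdot 260 = \frac{13}{2}$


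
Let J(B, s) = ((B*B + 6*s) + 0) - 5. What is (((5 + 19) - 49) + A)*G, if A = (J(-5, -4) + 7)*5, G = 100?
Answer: -1000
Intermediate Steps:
J(B, s) = -5 + B² + 6*s (J(B, s) = ((B² + 6*s) + 0) - 5 = (B² + 6*s) - 5 = -5 + B² + 6*s)
A = 15 (A = ((-5 + (-5)² + 6*(-4)) + 7)*5 = ((-5 + 25 - 24) + 7)*5 = (-4 + 7)*5 = 3*5 = 15)
(((5 + 19) - 49) + A)*G = (((5 + 19) - 49) + 15)*100 = ((24 - 49) + 15)*100 = (-25 + 15)*100 = -10*100 = -1000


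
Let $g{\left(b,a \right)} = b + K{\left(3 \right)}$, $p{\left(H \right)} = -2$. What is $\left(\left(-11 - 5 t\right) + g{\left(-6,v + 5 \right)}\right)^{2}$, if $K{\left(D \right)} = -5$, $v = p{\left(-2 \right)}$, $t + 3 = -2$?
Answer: $9$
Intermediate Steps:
$t = -5$ ($t = -3 - 2 = -5$)
$v = -2$
$g{\left(b,a \right)} = -5 + b$ ($g{\left(b,a \right)} = b - 5 = -5 + b$)
$\left(\left(-11 - 5 t\right) + g{\left(-6,v + 5 \right)}\right)^{2} = \left(\left(-11 - -25\right) - 11\right)^{2} = \left(\left(-11 + 25\right) - 11\right)^{2} = \left(14 - 11\right)^{2} = 3^{2} = 9$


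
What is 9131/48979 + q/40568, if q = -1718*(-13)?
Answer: 732161697/993490036 ≈ 0.73696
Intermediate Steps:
q = 22334
9131/48979 + q/40568 = 9131/48979 + 22334/40568 = 9131*(1/48979) + 22334*(1/40568) = 9131/48979 + 11167/20284 = 732161697/993490036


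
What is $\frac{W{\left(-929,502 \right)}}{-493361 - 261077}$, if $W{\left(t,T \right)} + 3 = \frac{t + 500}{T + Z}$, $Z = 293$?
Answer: $\frac{469}{99963035} \approx 4.6917 \cdot 10^{-6}$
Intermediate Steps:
$W{\left(t,T \right)} = -3 + \frac{500 + t}{293 + T}$ ($W{\left(t,T \right)} = -3 + \frac{t + 500}{T + 293} = -3 + \frac{500 + t}{293 + T}$)
$\frac{W{\left(-929,502 \right)}}{-493361 - 261077} = \frac{\frac{1}{293 + 502} \left(-379 - 929 - 1506\right)}{-493361 - 261077} = \frac{\frac{1}{795} \left(-379 - 929 - 1506\right)}{-754438} = \frac{1}{795} \left(-2814\right) \left(- \frac{1}{754438}\right) = \left(- \frac{938}{265}\right) \left(- \frac{1}{754438}\right) = \frac{469}{99963035}$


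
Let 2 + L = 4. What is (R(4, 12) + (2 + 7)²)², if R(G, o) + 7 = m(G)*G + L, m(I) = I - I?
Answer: 5776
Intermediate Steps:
L = 2 (L = -2 + 4 = 2)
m(I) = 0
R(G, o) = -5 (R(G, o) = -7 + (0*G + 2) = -7 + (0 + 2) = -7 + 2 = -5)
(R(4, 12) + (2 + 7)²)² = (-5 + (2 + 7)²)² = (-5 + 9²)² = (-5 + 81)² = 76² = 5776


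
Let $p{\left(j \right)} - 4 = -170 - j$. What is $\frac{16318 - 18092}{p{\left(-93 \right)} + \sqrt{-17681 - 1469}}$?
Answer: $\frac{129502}{24479} + \frac{8870 i \sqrt{766}}{24479} \approx 5.2903 + 10.029 i$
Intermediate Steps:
$p{\left(j \right)} = -166 - j$ ($p{\left(j \right)} = 4 - \left(170 + j\right) = -166 - j$)
$\frac{16318 - 18092}{p{\left(-93 \right)} + \sqrt{-17681 - 1469}} = \frac{16318 - 18092}{\left(-166 - -93\right) + \sqrt{-17681 - 1469}} = - \frac{1774}{\left(-166 + 93\right) + \sqrt{-19150}} = - \frac{1774}{-73 + 5 i \sqrt{766}}$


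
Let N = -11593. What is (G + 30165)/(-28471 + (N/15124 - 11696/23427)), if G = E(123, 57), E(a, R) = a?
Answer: -564807352896/530947737317 ≈ -1.0638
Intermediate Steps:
G = 123
(G + 30165)/(-28471 + (N/15124 - 11696/23427)) = (123 + 30165)/(-28471 + (-11593/15124 - 11696/23427)) = 30288/(-28471 + (-11593*1/15124 - 11696*1/23427)) = 30288/(-28471 + (-11593/15124 - 11696/23427)) = 30288/(-28471 - 23604185/18647892) = 30288/(-530947737317/18647892) = 30288*(-18647892/530947737317) = -564807352896/530947737317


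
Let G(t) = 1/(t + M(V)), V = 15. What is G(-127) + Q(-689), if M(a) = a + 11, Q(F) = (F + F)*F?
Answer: 95893641/101 ≈ 9.4944e+5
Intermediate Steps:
Q(F) = 2*F**2 (Q(F) = (2*F)*F = 2*F**2)
M(a) = 11 + a
G(t) = 1/(26 + t) (G(t) = 1/(t + (11 + 15)) = 1/(t + 26) = 1/(26 + t))
G(-127) + Q(-689) = 1/(26 - 127) + 2*(-689)**2 = 1/(-101) + 2*474721 = -1/101 + 949442 = 95893641/101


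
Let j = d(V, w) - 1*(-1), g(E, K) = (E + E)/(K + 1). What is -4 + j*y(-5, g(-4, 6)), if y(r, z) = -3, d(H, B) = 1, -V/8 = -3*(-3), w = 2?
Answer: -10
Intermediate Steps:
V = -72 (V = -(-24)*(-3) = -8*9 = -72)
g(E, K) = 2*E/(1 + K) (g(E, K) = (2*E)/(1 + K) = 2*E/(1 + K))
j = 2 (j = 1 - 1*(-1) = 1 + 1 = 2)
-4 + j*y(-5, g(-4, 6)) = -4 + 2*(-3) = -4 - 6 = -10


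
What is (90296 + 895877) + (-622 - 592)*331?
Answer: 584339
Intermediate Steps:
(90296 + 895877) + (-622 - 592)*331 = 986173 - 1214*331 = 986173 - 401834 = 584339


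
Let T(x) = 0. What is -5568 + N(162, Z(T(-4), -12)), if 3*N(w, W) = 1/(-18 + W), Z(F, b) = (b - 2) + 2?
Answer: -501121/90 ≈ -5568.0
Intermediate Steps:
Z(F, b) = b (Z(F, b) = (-2 + b) + 2 = b)
N(w, W) = 1/(3*(-18 + W))
-5568 + N(162, Z(T(-4), -12)) = -5568 + 1/(3*(-18 - 12)) = -5568 + (1/3)/(-30) = -5568 + (1/3)*(-1/30) = -5568 - 1/90 = -501121/90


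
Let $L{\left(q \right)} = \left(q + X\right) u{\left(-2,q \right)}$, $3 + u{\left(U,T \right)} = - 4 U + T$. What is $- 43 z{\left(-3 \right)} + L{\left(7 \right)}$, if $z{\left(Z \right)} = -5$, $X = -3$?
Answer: $263$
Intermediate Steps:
$u{\left(U,T \right)} = -3 + T - 4 U$ ($u{\left(U,T \right)} = -3 + \left(- 4 U + T\right) = -3 + \left(T - 4 U\right) = -3 + T - 4 U$)
$L{\left(q \right)} = \left(-3 + q\right) \left(5 + q\right)$ ($L{\left(q \right)} = \left(q - 3\right) \left(-3 + q - -8\right) = \left(-3 + q\right) \left(-3 + q + 8\right) = \left(-3 + q\right) \left(5 + q\right)$)
$- 43 z{\left(-3 \right)} + L{\left(7 \right)} = \left(-43\right) \left(-5\right) + \left(-3 + 7\right) \left(5 + 7\right) = 215 + 4 \cdot 12 = 215 + 48 = 263$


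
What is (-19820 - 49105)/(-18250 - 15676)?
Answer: 68925/33926 ≈ 2.0316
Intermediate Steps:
(-19820 - 49105)/(-18250 - 15676) = -68925/(-33926) = -68925*(-1/33926) = 68925/33926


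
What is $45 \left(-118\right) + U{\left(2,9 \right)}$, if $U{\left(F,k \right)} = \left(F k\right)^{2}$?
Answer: $-4986$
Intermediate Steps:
$U{\left(F,k \right)} = F^{2} k^{2}$
$45 \left(-118\right) + U{\left(2,9 \right)} = 45 \left(-118\right) + 2^{2} \cdot 9^{2} = -5310 + 4 \cdot 81 = -5310 + 324 = -4986$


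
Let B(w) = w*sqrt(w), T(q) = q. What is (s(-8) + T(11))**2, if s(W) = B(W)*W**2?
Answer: (11 - 1024*I*sqrt(2))**2 ≈ -2.097e+6 - 3.186e+4*I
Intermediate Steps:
B(w) = w**(3/2)
s(W) = W**(7/2) (s(W) = W**(3/2)*W**2 = W**(7/2))
(s(-8) + T(11))**2 = ((-8)**(7/2) + 11)**2 = (-1024*I*sqrt(2) + 11)**2 = (11 - 1024*I*sqrt(2))**2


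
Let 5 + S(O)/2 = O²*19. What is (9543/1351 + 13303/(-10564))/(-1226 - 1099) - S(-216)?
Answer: -58829525932803299/33182316300 ≈ -1.7729e+6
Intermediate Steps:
S(O) = -10 + 38*O² (S(O) = -10 + 2*(O²*19) = -10 + 2*(19*O²) = -10 + 38*O²)
(9543/1351 + 13303/(-10564))/(-1226 - 1099) - S(-216) = (9543/1351 + 13303/(-10564))/(-1226 - 1099) - (-10 + 38*(-216)²) = (9543*(1/1351) + 13303*(-1/10564))/(-2325) - (-10 + 38*46656) = (9543/1351 - 13303/10564)*(-1/2325) - (-10 + 1772928) = (82839899/14271964)*(-1/2325) - 1*1772918 = -82839899/33182316300 - 1772918 = -58829525932803299/33182316300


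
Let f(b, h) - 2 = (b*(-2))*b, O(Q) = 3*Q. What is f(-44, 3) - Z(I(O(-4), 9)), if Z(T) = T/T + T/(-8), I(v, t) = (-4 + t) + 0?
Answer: -30963/8 ≈ -3870.4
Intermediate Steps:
f(b, h) = 2 - 2*b² (f(b, h) = 2 + (b*(-2))*b = 2 + (-2*b)*b = 2 - 2*b²)
I(v, t) = -4 + t
Z(T) = 1 - T/8 (Z(T) = 1 + T*(-⅛) = 1 - T/8)
f(-44, 3) - Z(I(O(-4), 9)) = (2 - 2*(-44)²) - (1 - (-4 + 9)/8) = (2 - 2*1936) - (1 - ⅛*5) = (2 - 3872) - (1 - 5/8) = -3870 - 1*3/8 = -3870 - 3/8 = -30963/8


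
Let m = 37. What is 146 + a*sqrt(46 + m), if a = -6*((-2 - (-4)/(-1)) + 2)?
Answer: 146 + 24*sqrt(83) ≈ 364.65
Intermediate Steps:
a = 24 (a = -6*((-2 - (-4)*(-1)) + 2) = -6*((-2 - 1*4) + 2) = -6*((-2 - 4) + 2) = -6*(-6 + 2) = -6*(-4) = 24)
146 + a*sqrt(46 + m) = 146 + 24*sqrt(46 + 37) = 146 + 24*sqrt(83)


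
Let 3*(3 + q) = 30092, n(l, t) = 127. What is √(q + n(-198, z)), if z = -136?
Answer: 16*√357/3 ≈ 100.77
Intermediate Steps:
q = 30083/3 (q = -3 + (⅓)*30092 = -3 + 30092/3 = 30083/3 ≈ 10028.)
√(q + n(-198, z)) = √(30083/3 + 127) = √(30464/3) = 16*√357/3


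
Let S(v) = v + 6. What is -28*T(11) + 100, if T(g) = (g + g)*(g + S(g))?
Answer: -17148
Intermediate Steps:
S(v) = 6 + v
T(g) = 2*g*(6 + 2*g) (T(g) = (g + g)*(g + (6 + g)) = (2*g)*(6 + 2*g) = 2*g*(6 + 2*g))
-28*T(11) + 100 = -112*11*(3 + 11) + 100 = -112*11*14 + 100 = -28*616 + 100 = -17248 + 100 = -17148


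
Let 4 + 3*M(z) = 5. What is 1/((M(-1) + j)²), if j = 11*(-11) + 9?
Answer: 9/112225 ≈ 8.0196e-5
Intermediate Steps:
M(z) = ⅓ (M(z) = -4/3 + (⅓)*5 = -4/3 + 5/3 = ⅓)
j = -112 (j = -121 + 9 = -112)
1/((M(-1) + j)²) = 1/((⅓ - 112)²) = 1/((-335/3)²) = 1/(112225/9) = 9/112225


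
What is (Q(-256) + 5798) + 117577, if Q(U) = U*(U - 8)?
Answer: 190959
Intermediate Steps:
Q(U) = U*(-8 + U)
(Q(-256) + 5798) + 117577 = (-256*(-8 - 256) + 5798) + 117577 = (-256*(-264) + 5798) + 117577 = (67584 + 5798) + 117577 = 73382 + 117577 = 190959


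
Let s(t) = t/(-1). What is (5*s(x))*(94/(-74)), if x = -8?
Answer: -1880/37 ≈ -50.811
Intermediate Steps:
s(t) = -t (s(t) = t*(-1) = -t)
(5*s(x))*(94/(-74)) = (5*(-1*(-8)))*(94/(-74)) = (5*8)*(94*(-1/74)) = 40*(-47/37) = -1880/37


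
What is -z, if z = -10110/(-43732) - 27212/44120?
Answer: 23249437/60295495 ≈ 0.38559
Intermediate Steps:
z = -23249437/60295495 (z = -10110*(-1/43732) - 27212*1/44120 = 5055/21866 - 6803/11030 = -23249437/60295495 ≈ -0.38559)
-z = -1*(-23249437/60295495) = 23249437/60295495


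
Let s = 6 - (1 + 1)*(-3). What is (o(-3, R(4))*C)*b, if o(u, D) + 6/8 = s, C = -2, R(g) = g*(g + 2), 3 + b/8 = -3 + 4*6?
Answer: -3240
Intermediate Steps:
b = 144 (b = -24 + 8*(-3 + 4*6) = -24 + 8*(-3 + 24) = -24 + 8*21 = -24 + 168 = 144)
R(g) = g*(2 + g)
s = 12 (s = 6 - 2*(-3) = 6 - 1*(-6) = 6 + 6 = 12)
o(u, D) = 45/4 (o(u, D) = -¾ + 12 = 45/4)
(o(-3, R(4))*C)*b = ((45/4)*(-2))*144 = -45/2*144 = -3240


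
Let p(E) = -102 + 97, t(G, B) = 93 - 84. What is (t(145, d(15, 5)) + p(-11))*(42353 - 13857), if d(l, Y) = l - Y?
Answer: 113984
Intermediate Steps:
t(G, B) = 9
p(E) = -5
(t(145, d(15, 5)) + p(-11))*(42353 - 13857) = (9 - 5)*(42353 - 13857) = 4*28496 = 113984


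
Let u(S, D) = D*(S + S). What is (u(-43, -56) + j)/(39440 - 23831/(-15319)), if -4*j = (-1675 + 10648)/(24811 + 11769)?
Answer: 10794811343893/88407303547120 ≈ 0.12210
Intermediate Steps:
u(S, D) = 2*D*S (u(S, D) = D*(2*S) = 2*D*S)
j = -8973/146320 (j = -(-1675 + 10648)/(4*(24811 + 11769)) = -8973/(4*36580) = -1/4*8973/36580 = -8973/146320 ≈ -0.061324)
(u(-43, -56) + j)/(39440 - 23831/(-15319)) = (2*(-56)*(-43) - 8973/146320)/(39440 - 23831/(-15319)) = (4816 - 8973/146320)/(39440 - 23831*(-1/15319)) = 704668147/(146320*(39440 + 23831/15319)) = 704668147/(146320*(604205191/15319)) = (704668147/146320)*(15319/604205191) = 10794811343893/88407303547120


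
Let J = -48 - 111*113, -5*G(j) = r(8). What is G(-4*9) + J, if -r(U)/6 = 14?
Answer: -62871/5 ≈ -12574.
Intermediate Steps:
r(U) = -84 (r(U) = -6*14 = -84)
G(j) = 84/5 (G(j) = -1/5*(-84) = 84/5)
J = -12591 (J = -48 - 12543 = -12591)
G(-4*9) + J = 84/5 - 12591 = -62871/5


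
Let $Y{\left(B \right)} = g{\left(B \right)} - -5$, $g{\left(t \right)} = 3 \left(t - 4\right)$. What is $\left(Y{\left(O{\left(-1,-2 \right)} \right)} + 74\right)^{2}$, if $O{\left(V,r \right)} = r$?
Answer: $3721$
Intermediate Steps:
$g{\left(t \right)} = -12 + 3 t$ ($g{\left(t \right)} = 3 \left(-4 + t\right) = -12 + 3 t$)
$Y{\left(B \right)} = -7 + 3 B$ ($Y{\left(B \right)} = \left(-12 + 3 B\right) - -5 = \left(-12 + 3 B\right) + 5 = -7 + 3 B$)
$\left(Y{\left(O{\left(-1,-2 \right)} \right)} + 74\right)^{2} = \left(\left(-7 + 3 \left(-2\right)\right) + 74\right)^{2} = \left(\left(-7 - 6\right) + 74\right)^{2} = \left(-13 + 74\right)^{2} = 61^{2} = 3721$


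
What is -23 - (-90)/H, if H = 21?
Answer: -131/7 ≈ -18.714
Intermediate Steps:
-23 - (-90)/H = -23 - (-90)/21 = -23 - 45*(-2/21) = -23 + 30/7 = -131/7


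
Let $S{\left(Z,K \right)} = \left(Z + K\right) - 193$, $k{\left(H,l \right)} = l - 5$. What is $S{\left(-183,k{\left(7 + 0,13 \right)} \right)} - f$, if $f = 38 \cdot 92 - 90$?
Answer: $-3774$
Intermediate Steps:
$k{\left(H,l \right)} = -5 + l$ ($k{\left(H,l \right)} = l - 5 = -5 + l$)
$f = 3406$ ($f = 3496 - 90 = 3406$)
$S{\left(Z,K \right)} = -193 + K + Z$ ($S{\left(Z,K \right)} = \left(K + Z\right) - 193 = -193 + K + Z$)
$S{\left(-183,k{\left(7 + 0,13 \right)} \right)} - f = \left(-193 + \left(-5 + 13\right) - 183\right) - 3406 = \left(-193 + 8 - 183\right) - 3406 = -368 - 3406 = -3774$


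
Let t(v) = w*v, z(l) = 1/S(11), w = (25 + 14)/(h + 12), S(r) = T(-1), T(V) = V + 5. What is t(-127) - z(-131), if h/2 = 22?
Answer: -4967/56 ≈ -88.696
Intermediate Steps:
T(V) = 5 + V
h = 44 (h = 2*22 = 44)
S(r) = 4 (S(r) = 5 - 1 = 4)
w = 39/56 (w = (25 + 14)/(44 + 12) = 39/56 ≈ 0.69643)
z(l) = ¼ (z(l) = 1/4 = ¼)
t(v) = 39*v/56
t(-127) - z(-131) = (39/56)*(-127) - 1*¼ = -4953/56 - ¼ = -4967/56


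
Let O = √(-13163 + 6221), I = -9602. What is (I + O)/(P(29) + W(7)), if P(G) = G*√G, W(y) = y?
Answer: -(9602 - I*√6942)/(7 + 29*√29) ≈ -58.847 + 0.51063*I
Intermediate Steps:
O = I*√6942 (O = √(-6942) = I*√6942 ≈ 83.319*I)
P(G) = G^(3/2)
(I + O)/(P(29) + W(7)) = (-9602 + I*√6942)/(29^(3/2) + 7) = (-9602 + I*√6942)/(29*√29 + 7) = (-9602 + I*√6942)/(7 + 29*√29)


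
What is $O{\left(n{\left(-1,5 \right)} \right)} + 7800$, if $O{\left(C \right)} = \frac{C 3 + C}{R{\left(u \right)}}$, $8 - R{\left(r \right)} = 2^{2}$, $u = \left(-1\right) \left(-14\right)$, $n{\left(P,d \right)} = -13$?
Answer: $7787$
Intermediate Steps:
$u = 14$
$R{\left(r \right)} = 4$ ($R{\left(r \right)} = 8 - 2^{2} = 8 - 4 = 4$)
$O{\left(C \right)} = C$ ($O{\left(C \right)} = \frac{C 3 + C}{4} = \left(3 C + C\right) \frac{1}{4} = 4 C \frac{1}{4} = C$)
$O{\left(n{\left(-1,5 \right)} \right)} + 7800 = -13 + 7800 = 7787$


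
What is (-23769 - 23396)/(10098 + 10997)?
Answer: -9433/4219 ≈ -2.2358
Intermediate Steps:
(-23769 - 23396)/(10098 + 10997) = -47165/21095 = -47165*1/21095 = -9433/4219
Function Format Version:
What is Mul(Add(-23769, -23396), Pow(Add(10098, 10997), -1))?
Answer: Rational(-9433, 4219) ≈ -2.2358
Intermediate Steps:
Mul(Add(-23769, -23396), Pow(Add(10098, 10997), -1)) = Mul(-47165, Pow(21095, -1)) = Mul(-47165, Rational(1, 21095)) = Rational(-9433, 4219)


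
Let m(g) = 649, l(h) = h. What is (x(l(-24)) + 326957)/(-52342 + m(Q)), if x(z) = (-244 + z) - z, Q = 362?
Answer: -326713/51693 ≈ -6.3203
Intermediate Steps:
x(z) = -244
(x(l(-24)) + 326957)/(-52342 + m(Q)) = (-244 + 326957)/(-52342 + 649) = 326713/(-51693) = 326713*(-1/51693) = -326713/51693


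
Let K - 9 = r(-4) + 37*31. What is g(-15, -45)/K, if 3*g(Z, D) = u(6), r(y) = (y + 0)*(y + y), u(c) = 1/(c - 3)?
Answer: 1/10692 ≈ 9.3528e-5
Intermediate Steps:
u(c) = 1/(-3 + c)
r(y) = 2*y**2 (r(y) = y*(2*y) = 2*y**2)
g(Z, D) = 1/9 (g(Z, D) = 1/(3*(-3 + 6)) = (1/3)/3 = (1/3)*(1/3) = 1/9)
K = 1188 (K = 9 + (2*(-4)**2 + 37*31) = 9 + (2*16 + 1147) = 9 + (32 + 1147) = 9 + 1179 = 1188)
g(-15, -45)/K = (1/9)/1188 = (1/9)*(1/1188) = 1/10692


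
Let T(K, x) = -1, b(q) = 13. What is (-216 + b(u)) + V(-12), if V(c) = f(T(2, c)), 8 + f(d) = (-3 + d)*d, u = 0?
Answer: -207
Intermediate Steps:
f(d) = -8 + d*(-3 + d) (f(d) = -8 + (-3 + d)*d = -8 + d*(-3 + d))
V(c) = -4 (V(c) = -8 + (-1)² - 3*(-1) = -8 + 1 + 3 = -4)
(-216 + b(u)) + V(-12) = (-216 + 13) - 4 = -203 - 4 = -207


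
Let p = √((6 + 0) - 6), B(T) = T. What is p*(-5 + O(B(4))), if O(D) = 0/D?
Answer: 0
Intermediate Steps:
O(D) = 0
p = 0 (p = √(6 - 6) = √0 = 0)
p*(-5 + O(B(4))) = 0*(-5 + 0) = 0*(-5) = 0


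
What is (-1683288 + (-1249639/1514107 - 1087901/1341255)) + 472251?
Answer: -2459381603584829897/2030803584285 ≈ -1.2110e+6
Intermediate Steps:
(-1683288 + (-1249639/1514107 - 1087901/1341255)) + 472251 = (-1683288 - 3323283076352/2030803584285) + 472251 = -3418430627067005432/2030803584285 + 472251 = -2459381603584829897/2030803584285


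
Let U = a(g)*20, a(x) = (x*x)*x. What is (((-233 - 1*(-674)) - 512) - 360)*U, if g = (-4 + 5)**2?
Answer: -8620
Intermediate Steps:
g = 1 (g = 1**2 = 1)
a(x) = x**3 (a(x) = x**2*x = x**3)
U = 20 (U = 1**3*20 = 1*20 = 20)
(((-233 - 1*(-674)) - 512) - 360)*U = (((-233 - 1*(-674)) - 512) - 360)*20 = (((-233 + 674) - 512) - 360)*20 = ((441 - 512) - 360)*20 = (-71 - 360)*20 = -431*20 = -8620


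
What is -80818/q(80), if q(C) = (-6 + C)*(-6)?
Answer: 40409/222 ≈ 182.02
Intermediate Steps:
q(C) = 36 - 6*C
-80818/q(80) = -80818/(36 - 6*80) = -80818/(36 - 480) = -80818/(-444) = -80818*(-1/444) = 40409/222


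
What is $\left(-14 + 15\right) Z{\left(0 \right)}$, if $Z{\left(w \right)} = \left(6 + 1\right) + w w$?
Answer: $7$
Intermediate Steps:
$Z{\left(w \right)} = 7 + w^{2}$
$\left(-14 + 15\right) Z{\left(0 \right)} = \left(-14 + 15\right) \left(7 + 0^{2}\right) = 1 \left(7 + 0\right) = 1 \cdot 7 = 7$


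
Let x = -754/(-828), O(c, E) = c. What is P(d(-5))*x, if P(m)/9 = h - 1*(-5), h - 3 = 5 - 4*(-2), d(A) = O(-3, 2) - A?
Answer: 7917/46 ≈ 172.11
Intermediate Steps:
d(A) = -3 - A
h = 16 (h = 3 + (5 - 4*(-2)) = 3 + (5 + 8) = 3 + 13 = 16)
P(m) = 189 (P(m) = 9*(16 - 1*(-5)) = 9*(16 + 5) = 9*21 = 189)
x = 377/414 (x = -754*(-1/828) = 377/414 ≈ 0.91063)
P(d(-5))*x = 189*(377/414) = 7917/46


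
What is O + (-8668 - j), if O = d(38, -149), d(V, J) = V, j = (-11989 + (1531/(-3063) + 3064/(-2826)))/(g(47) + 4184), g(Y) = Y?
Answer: -52659785373820/6103949463 ≈ -8627.2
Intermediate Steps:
j = -17298491870/6103949463 (j = (-11989 + (1531/(-3063) + 3064/(-2826)))/(47 + 4184) = (-11989 + (1531*(-1/3063) + 3064*(-1/2826)))/4231 = (-11989 + (-1531/3063 - 1532/1413))*(1/4231) = (-11989 - 2285273/1442673)*(1/4231) = -17298491870/1442673*1/4231 = -17298491870/6103949463 ≈ -2.8340)
O = 38
O + (-8668 - j) = 38 + (-8668 - 1*(-17298491870/6103949463)) = 38 + (-8668 + 17298491870/6103949463) = 38 - 52891735453414/6103949463 = -52659785373820/6103949463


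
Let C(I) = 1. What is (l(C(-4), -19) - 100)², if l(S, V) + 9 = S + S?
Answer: 11449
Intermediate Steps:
l(S, V) = -9 + 2*S (l(S, V) = -9 + (S + S) = -9 + 2*S)
(l(C(-4), -19) - 100)² = ((-9 + 2*1) - 100)² = ((-9 + 2) - 100)² = (-7 - 100)² = (-107)² = 11449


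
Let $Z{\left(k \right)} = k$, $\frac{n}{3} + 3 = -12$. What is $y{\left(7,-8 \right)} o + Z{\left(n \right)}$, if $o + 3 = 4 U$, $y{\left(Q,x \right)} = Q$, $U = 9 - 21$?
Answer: $-402$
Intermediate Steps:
$n = -45$ ($n = -9 + 3 \left(-12\right) = -9 - 36 = -45$)
$U = -12$
$o = -51$ ($o = -3 + 4 \left(-12\right) = -3 - 48 = -51$)
$y{\left(7,-8 \right)} o + Z{\left(n \right)} = 7 \left(-51\right) - 45 = -357 - 45 = -402$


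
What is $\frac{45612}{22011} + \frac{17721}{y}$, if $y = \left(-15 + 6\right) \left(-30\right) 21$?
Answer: $\frac{24025073}{4622310} \approx 5.1976$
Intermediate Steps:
$y = 5670$ ($y = \left(-9\right) \left(-30\right) 21 = 270 \cdot 21 = 5670$)
$\frac{45612}{22011} + \frac{17721}{y} = \frac{45612}{22011} + \frac{17721}{5670} = 45612 \cdot \frac{1}{22011} + 17721 \cdot \frac{1}{5670} = \frac{15204}{7337} + \frac{1969}{630} = \frac{24025073}{4622310}$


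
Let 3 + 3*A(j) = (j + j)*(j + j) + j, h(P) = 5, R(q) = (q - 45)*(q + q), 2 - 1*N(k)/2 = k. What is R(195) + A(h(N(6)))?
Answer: 58534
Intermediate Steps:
N(k) = 4 - 2*k
R(q) = 2*q*(-45 + q) (R(q) = (-45 + q)*(2*q) = 2*q*(-45 + q))
A(j) = -1 + j/3 + 4*j²/3 (A(j) = -1 + ((j + j)*(j + j) + j)/3 = -1 + ((2*j)*(2*j) + j)/3 = -1 + (4*j² + j)/3 = -1 + (j + 4*j²)/3 = -1 + (j/3 + 4*j²/3) = -1 + j/3 + 4*j²/3)
R(195) + A(h(N(6))) = 2*195*(-45 + 195) + (-1 + (⅓)*5 + (4/3)*5²) = 2*195*150 + (-1 + 5/3 + (4/3)*25) = 58500 + (-1 + 5/3 + 100/3) = 58500 + 34 = 58534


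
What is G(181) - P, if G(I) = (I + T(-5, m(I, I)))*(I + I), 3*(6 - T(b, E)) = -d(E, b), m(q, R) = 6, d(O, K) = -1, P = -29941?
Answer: 292543/3 ≈ 97514.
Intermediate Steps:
T(b, E) = 17/3 (T(b, E) = 6 - (-1)*(-1)/3 = 6 - ⅓*1 = 6 - ⅓ = 17/3)
G(I) = 2*I*(17/3 + I) (G(I) = (I + 17/3)*(I + I) = (17/3 + I)*(2*I) = 2*I*(17/3 + I))
G(181) - P = (⅔)*181*(17 + 3*181) - 1*(-29941) = (⅔)*181*(17 + 543) + 29941 = (⅔)*181*560 + 29941 = 202720/3 + 29941 = 292543/3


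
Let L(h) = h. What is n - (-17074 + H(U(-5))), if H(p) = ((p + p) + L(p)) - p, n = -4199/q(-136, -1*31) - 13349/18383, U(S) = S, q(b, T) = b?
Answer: 2516875185/147064 ≈ 17114.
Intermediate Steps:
n = 4433809/147064 (n = -4199/(-136) - 13349/18383 = -4199*(-1/136) - 13349*1/18383 = 247/8 - 13349/18383 = 4433809/147064 ≈ 30.149)
H(p) = 2*p (H(p) = ((p + p) + p) - p = (2*p + p) - p = 3*p - p = 2*p)
n - (-17074 + H(U(-5))) = 4433809/147064 - (-17074 + 2*(-5)) = 4433809/147064 - (-17074 - 10) = 4433809/147064 - 1*(-17084) = 4433809/147064 + 17084 = 2516875185/147064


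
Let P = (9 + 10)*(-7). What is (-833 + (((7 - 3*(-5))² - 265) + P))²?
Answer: 558009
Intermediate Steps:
P = -133 (P = 19*(-7) = -133)
(-833 + (((7 - 3*(-5))² - 265) + P))² = (-833 + (((7 - 3*(-5))² - 265) - 133))² = (-833 + (((7 + 15)² - 265) - 133))² = (-833 + ((22² - 265) - 133))² = (-833 + ((484 - 265) - 133))² = (-833 + (219 - 133))² = (-833 + 86)² = (-747)² = 558009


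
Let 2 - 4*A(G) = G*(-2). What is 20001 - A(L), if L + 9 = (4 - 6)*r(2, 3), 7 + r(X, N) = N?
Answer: 20001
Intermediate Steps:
r(X, N) = -7 + N
L = -1 (L = -9 + (4 - 6)*(-7 + 3) = -9 - 2*(-4) = -9 + 8 = -1)
A(G) = 1/2 + G/2 (A(G) = 1/2 - G*(-2)/4 = 1/2 - (-1)*G/2 = 1/2 + G/2)
20001 - A(L) = 20001 - (1/2 + (1/2)*(-1)) = 20001 - (1/2 - 1/2) = 20001 - 1*0 = 20001 + 0 = 20001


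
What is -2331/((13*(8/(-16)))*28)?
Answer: 333/26 ≈ 12.808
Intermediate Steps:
-2331/((13*(8/(-16)))*28) = -2331/((13*(8*(-1/16)))*28) = -2331/((13*(-½))*28) = -2331/((-13/2*28)) = -2331/(-182) = -2331*(-1/182) = 333/26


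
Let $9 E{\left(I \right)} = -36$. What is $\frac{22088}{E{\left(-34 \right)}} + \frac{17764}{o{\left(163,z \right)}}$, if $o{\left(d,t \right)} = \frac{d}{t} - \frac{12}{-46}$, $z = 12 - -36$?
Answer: $- \frac{2680858}{4037} \approx -664.07$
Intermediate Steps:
$z = 48$ ($z = 12 + 36 = 48$)
$o{\left(d,t \right)} = \frac{6}{23} + \frac{d}{t}$ ($o{\left(d,t \right)} = \frac{d}{t} - - \frac{6}{23} = \frac{d}{t} + \frac{6}{23} = \frac{6}{23} + \frac{d}{t}$)
$E{\left(I \right)} = -4$ ($E{\left(I \right)} = \frac{1}{9} \left(-36\right) = -4$)
$\frac{22088}{E{\left(-34 \right)}} + \frac{17764}{o{\left(163,z \right)}} = \frac{22088}{-4} + \frac{17764}{\frac{6}{23} + \frac{163}{48}} = 22088 \left(- \frac{1}{4}\right) + \frac{17764}{\frac{6}{23} + 163 \cdot \frac{1}{48}} = -5522 + \frac{17764}{\frac{6}{23} + \frac{163}{48}} = -5522 + \frac{17764}{\frac{4037}{1104}} = -5522 + 17764 \cdot \frac{1104}{4037} = -5522 + \frac{19611456}{4037} = - \frac{2680858}{4037}$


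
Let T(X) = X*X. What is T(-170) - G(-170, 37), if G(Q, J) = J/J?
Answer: 28899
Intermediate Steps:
T(X) = X**2
G(Q, J) = 1
T(-170) - G(-170, 37) = (-170)**2 - 1*1 = 28900 - 1 = 28899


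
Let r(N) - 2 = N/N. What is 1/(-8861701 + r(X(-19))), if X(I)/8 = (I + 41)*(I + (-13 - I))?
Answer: -1/8861698 ≈ -1.1285e-7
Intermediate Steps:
X(I) = -4264 - 104*I (X(I) = 8*((I + 41)*(I + (-13 - I))) = 8*((41 + I)*(-13)) = 8*(-533 - 13*I) = -4264 - 104*I)
r(N) = 3 (r(N) = 2 + N/N = 2 + 1 = 3)
1/(-8861701 + r(X(-19))) = 1/(-8861701 + 3) = 1/(-8861698) = -1/8861698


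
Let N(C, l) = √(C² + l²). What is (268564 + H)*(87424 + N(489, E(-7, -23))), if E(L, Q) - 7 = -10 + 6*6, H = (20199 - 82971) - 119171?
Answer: 7572754304 + 259863*√26690 ≈ 7.6152e+9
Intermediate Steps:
H = -181943 (H = -62772 - 119171 = -181943)
E(L, Q) = 33 (E(L, Q) = 7 + (-10 + 6*6) = 7 + (-10 + 36) = 7 + 26 = 33)
(268564 + H)*(87424 + N(489, E(-7, -23))) = (268564 - 181943)*(87424 + √(489² + 33²)) = 86621*(87424 + √(239121 + 1089)) = 86621*(87424 + √240210) = 86621*(87424 + 3*√26690) = 7572754304 + 259863*√26690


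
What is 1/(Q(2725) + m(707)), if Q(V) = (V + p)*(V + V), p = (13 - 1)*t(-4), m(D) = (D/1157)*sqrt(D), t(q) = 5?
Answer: 20318349184250/308396983505489169257 - 817999*sqrt(707)/308396983505489169257 ≈ 6.5884e-8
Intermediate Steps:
m(D) = D**(3/2)/1157 (m(D) = (D*(1/1157))*sqrt(D) = (D/1157)*sqrt(D) = D**(3/2)/1157)
p = 60 (p = (13 - 1)*5 = 12*5 = 60)
Q(V) = 2*V*(60 + V) (Q(V) = (V + 60)*(V + V) = (60 + V)*(2*V) = 2*V*(60 + V))
1/(Q(2725) + m(707)) = 1/(2*2725*(60 + 2725) + 707**(3/2)/1157) = 1/(2*2725*2785 + (707*sqrt(707))/1157) = 1/(15178250 + 707*sqrt(707)/1157)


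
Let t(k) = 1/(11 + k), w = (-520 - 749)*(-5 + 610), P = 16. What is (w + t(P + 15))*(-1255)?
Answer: 40467837695/42 ≈ 9.6352e+8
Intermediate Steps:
w = -767745 (w = -1269*605 = -767745)
(w + t(P + 15))*(-1255) = (-767745 + 1/(11 + (16 + 15)))*(-1255) = (-767745 + 1/(11 + 31))*(-1255) = (-767745 + 1/42)*(-1255) = -32245289/42*(-1255) = 40467837695/42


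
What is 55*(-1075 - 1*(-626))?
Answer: -24695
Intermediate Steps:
55*(-1075 - 1*(-626)) = 55*(-1075 + 626) = 55*(-449) = -24695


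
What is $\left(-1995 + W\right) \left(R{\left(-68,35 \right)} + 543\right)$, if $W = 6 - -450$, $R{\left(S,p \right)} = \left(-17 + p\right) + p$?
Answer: $-917244$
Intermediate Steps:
$R{\left(S,p \right)} = -17 + 2 p$
$W = 456$ ($W = 6 + 450 = 456$)
$\left(-1995 + W\right) \left(R{\left(-68,35 \right)} + 543\right) = \left(-1995 + 456\right) \left(\left(-17 + 2 \cdot 35\right) + 543\right) = - 1539 \left(\left(-17 + 70\right) + 543\right) = - 1539 \left(53 + 543\right) = \left(-1539\right) 596 = -917244$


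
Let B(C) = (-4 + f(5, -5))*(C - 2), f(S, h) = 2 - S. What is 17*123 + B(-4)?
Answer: 2133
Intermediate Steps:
B(C) = 14 - 7*C (B(C) = (-4 + (2 - 1*5))*(C - 2) = (-4 + (2 - 5))*(-2 + C) = (-4 - 3)*(-2 + C) = -7*(-2 + C) = 14 - 7*C)
17*123 + B(-4) = 17*123 + (14 - 7*(-4)) = 2091 + (14 + 28) = 2091 + 42 = 2133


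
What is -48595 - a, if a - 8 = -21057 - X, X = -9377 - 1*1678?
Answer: -38601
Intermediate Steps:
X = -11055 (X = -9377 - 1678 = -11055)
a = -9994 (a = 8 + (-21057 - 1*(-11055)) = 8 + (-21057 + 11055) = 8 - 10002 = -9994)
-48595 - a = -48595 - 1*(-9994) = -48595 + 9994 = -38601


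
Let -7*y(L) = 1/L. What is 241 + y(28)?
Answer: 47235/196 ≈ 240.99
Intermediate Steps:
y(L) = -1/(7*L)
241 + y(28) = 241 - ⅐/28 = 241 - ⅐*1/28 = 241 - 1/196 = 47235/196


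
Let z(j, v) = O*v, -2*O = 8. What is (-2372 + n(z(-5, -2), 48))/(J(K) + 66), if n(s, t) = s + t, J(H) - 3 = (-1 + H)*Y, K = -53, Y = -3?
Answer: -772/77 ≈ -10.026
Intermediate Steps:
O = -4 (O = -1/2*8 = -4)
z(j, v) = -4*v
J(H) = 6 - 3*H (J(H) = 3 + (-1 + H)*(-3) = 3 + (3 - 3*H) = 6 - 3*H)
(-2372 + n(z(-5, -2), 48))/(J(K) + 66) = (-2372 + (-4*(-2) + 48))/((6 - 3*(-53)) + 66) = (-2372 + (8 + 48))/((6 + 159) + 66) = (-2372 + 56)/(165 + 66) = -2316/231 = -2316*1/231 = -772/77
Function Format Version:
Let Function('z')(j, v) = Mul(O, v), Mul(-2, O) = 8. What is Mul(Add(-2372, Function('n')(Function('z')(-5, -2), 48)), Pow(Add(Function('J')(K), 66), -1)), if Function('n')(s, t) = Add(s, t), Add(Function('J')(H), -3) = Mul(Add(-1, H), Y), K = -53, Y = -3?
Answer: Rational(-772, 77) ≈ -10.026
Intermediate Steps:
O = -4 (O = Mul(Rational(-1, 2), 8) = -4)
Function('z')(j, v) = Mul(-4, v)
Function('J')(H) = Add(6, Mul(-3, H)) (Function('J')(H) = Add(3, Mul(Add(-1, H), -3)) = Add(3, Add(3, Mul(-3, H))) = Add(6, Mul(-3, H)))
Mul(Add(-2372, Function('n')(Function('z')(-5, -2), 48)), Pow(Add(Function('J')(K), 66), -1)) = Mul(Add(-2372, Add(Mul(-4, -2), 48)), Pow(Add(Add(6, Mul(-3, -53)), 66), -1)) = Mul(Add(-2372, Add(8, 48)), Pow(Add(Add(6, 159), 66), -1)) = Mul(Add(-2372, 56), Pow(Add(165, 66), -1)) = Mul(-2316, Pow(231, -1)) = Mul(-2316, Rational(1, 231)) = Rational(-772, 77)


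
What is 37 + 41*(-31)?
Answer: -1234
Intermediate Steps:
37 + 41*(-31) = 37 - 1271 = -1234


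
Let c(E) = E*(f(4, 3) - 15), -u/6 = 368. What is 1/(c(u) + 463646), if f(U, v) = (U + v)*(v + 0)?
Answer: 1/450398 ≈ 2.2203e-6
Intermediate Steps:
f(U, v) = v*(U + v) (f(U, v) = (U + v)*v = v*(U + v))
u = -2208 (u = -6*368 = -2208)
c(E) = 6*E (c(E) = E*(3*(4 + 3) - 15) = E*(3*7 - 15) = E*(21 - 15) = E*6 = 6*E)
1/(c(u) + 463646) = 1/(6*(-2208) + 463646) = 1/(-13248 + 463646) = 1/450398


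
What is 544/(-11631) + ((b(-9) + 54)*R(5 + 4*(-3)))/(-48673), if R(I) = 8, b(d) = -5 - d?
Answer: -31874896/566115663 ≈ -0.056305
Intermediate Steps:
544/(-11631) + ((b(-9) + 54)*R(5 + 4*(-3)))/(-48673) = 544/(-11631) + (((-5 - 1*(-9)) + 54)*8)/(-48673) = 544*(-1/11631) + (((-5 + 9) + 54)*8)*(-1/48673) = -544/11631 + ((4 + 54)*8)*(-1/48673) = -544/11631 + (58*8)*(-1/48673) = -544/11631 + 464*(-1/48673) = -544/11631 - 464/48673 = -31874896/566115663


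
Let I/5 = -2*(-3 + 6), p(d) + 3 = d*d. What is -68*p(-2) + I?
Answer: -98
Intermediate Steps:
p(d) = -3 + d² (p(d) = -3 + d*d = -3 + d²)
I = -30 (I = 5*(-2*(-3 + 6)) = 5*(-2*3) = 5*(-6) = -30)
-68*p(-2) + I = -68*(-3 + (-2)²) - 30 = -68*(-3 + 4) - 30 = -68*1 - 30 = -68 - 30 = -98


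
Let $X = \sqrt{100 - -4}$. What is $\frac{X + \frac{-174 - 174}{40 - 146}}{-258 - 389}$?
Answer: $- \frac{174}{34291} - \frac{2 \sqrt{26}}{647} \approx -0.020836$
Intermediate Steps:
$X = 2 \sqrt{26}$ ($X = \sqrt{100 + \left(10 - 6\right)} = \sqrt{100 + 4} = \sqrt{104} = 2 \sqrt{26} \approx 10.198$)
$\frac{X + \frac{-174 - 174}{40 - 146}}{-258 - 389} = \frac{2 \sqrt{26} + \frac{-174 - 174}{40 - 146}}{-258 - 389} = \frac{2 \sqrt{26} - \frac{348}{-106}}{-647} = \left(2 \sqrt{26} - - \frac{174}{53}\right) \left(- \frac{1}{647}\right) = \left(2 \sqrt{26} + \frac{174}{53}\right) \left(- \frac{1}{647}\right) = \left(\frac{174}{53} + 2 \sqrt{26}\right) \left(- \frac{1}{647}\right) = - \frac{174}{34291} - \frac{2 \sqrt{26}}{647}$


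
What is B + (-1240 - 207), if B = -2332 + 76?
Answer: -3703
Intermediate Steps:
B = -2256
B + (-1240 - 207) = -2256 + (-1240 - 207) = -2256 - 1447 = -3703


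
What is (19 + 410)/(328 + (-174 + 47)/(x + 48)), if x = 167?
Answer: 92235/70393 ≈ 1.3103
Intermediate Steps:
(19 + 410)/(328 + (-174 + 47)/(x + 48)) = (19 + 410)/(328 + (-174 + 47)/(167 + 48)) = 429/(328 - 127/215) = 429/(70393/215) = 429*(215/70393) = 92235/70393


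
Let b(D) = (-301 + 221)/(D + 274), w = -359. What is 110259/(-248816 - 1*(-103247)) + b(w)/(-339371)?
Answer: -212040116539/279944083561 ≈ -0.75744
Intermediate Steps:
b(D) = -80/(274 + D)
110259/(-248816 - 1*(-103247)) + b(w)/(-339371) = 110259/(-248816 - 1*(-103247)) - 80/(274 - 359)/(-339371) = 110259/(-248816 + 103247) - 80/(-85)*(-1/339371) = 110259/(-145569) - 80*(-1/85)*(-1/339371) = 110259*(-1/145569) + (16/17)*(-1/339371) = -36753/48523 - 16/5769307 = -212040116539/279944083561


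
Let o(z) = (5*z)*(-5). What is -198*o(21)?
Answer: 103950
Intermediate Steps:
o(z) = -25*z
-198*o(21) = -(-4950)*21 = -198*(-525) = 103950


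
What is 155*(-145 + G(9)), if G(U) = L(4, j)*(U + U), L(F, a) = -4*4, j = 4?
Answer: -67115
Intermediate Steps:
L(F, a) = -16
G(U) = -32*U (G(U) = -16*(U + U) = -32*U)
155*(-145 + G(9)) = 155*(-145 - 32*9) = 155*(-145 - 288) = 155*(-433) = -67115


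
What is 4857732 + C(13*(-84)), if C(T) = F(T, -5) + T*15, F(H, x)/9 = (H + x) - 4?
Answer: 4831443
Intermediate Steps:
F(H, x) = -36 + 9*H + 9*x (F(H, x) = 9*((H + x) - 4) = 9*(-4 + H + x) = -36 + 9*H + 9*x)
C(T) = -81 + 24*T (C(T) = (-36 + 9*T + 9*(-5)) + T*15 = (-36 + 9*T - 45) + 15*T = (-81 + 9*T) + 15*T = -81 + 24*T)
4857732 + C(13*(-84)) = 4857732 + (-81 + 24*(13*(-84))) = 4857732 + (-81 + 24*(-1092)) = 4857732 + (-81 - 26208) = 4857732 - 26289 = 4831443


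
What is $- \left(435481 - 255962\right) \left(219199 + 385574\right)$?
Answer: $-108568244187$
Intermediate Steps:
$- \left(435481 - 255962\right) \left(219199 + 385574\right) = - 179519 \cdot 604773 = \left(-1\right) 108568244187 = -108568244187$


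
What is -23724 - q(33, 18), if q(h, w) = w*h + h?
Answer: -24351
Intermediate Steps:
q(h, w) = h + h*w (q(h, w) = h*w + h = h + h*w)
-23724 - q(33, 18) = -23724 - 33*(1 + 18) = -23724 - 33*19 = -23724 - 1*627 = -23724 - 627 = -24351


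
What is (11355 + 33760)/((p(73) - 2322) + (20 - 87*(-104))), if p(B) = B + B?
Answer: 45115/6892 ≈ 6.5460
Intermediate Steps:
p(B) = 2*B
(11355 + 33760)/((p(73) - 2322) + (20 - 87*(-104))) = (11355 + 33760)/((2*73 - 2322) + (20 - 87*(-104))) = 45115/((146 - 2322) + (20 + 9048)) = 45115/(-2176 + 9068) = 45115/6892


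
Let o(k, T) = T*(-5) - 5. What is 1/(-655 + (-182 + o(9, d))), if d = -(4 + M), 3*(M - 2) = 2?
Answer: -3/2426 ≈ -0.0012366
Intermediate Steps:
M = 8/3 (M = 2 + (1/3)*2 = 2 + 2/3 = 8/3 ≈ 2.6667)
d = -20/3 (d = -(4 + 8/3) = -1*20/3 = -20/3 ≈ -6.6667)
o(k, T) = -5 - 5*T (o(k, T) = -5*T - 5 = -5 - 5*T)
1/(-655 + (-182 + o(9, d))) = 1/(-655 + (-182 + (-5 - 5*(-20/3)))) = 1/(-655 + (-182 + (-5 + 100/3))) = 1/(-655 + (-182 + 85/3)) = 1/(-655 - 461/3) = 1/(-2426/3) = -3/2426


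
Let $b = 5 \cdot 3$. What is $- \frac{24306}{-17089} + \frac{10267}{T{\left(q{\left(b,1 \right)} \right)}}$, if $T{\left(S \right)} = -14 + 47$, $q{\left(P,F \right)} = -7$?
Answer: $\frac{176254861}{563937} \approx 312.54$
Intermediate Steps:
$b = 15$
$T{\left(S \right)} = 33$
$- \frac{24306}{-17089} + \frac{10267}{T{\left(q{\left(b,1 \right)} \right)}} = - \frac{24306}{-17089} + \frac{10267}{33} = \left(-24306\right) \left(- \frac{1}{17089}\right) + 10267 \cdot \frac{1}{33} = \frac{24306}{17089} + \frac{10267}{33} = \frac{176254861}{563937}$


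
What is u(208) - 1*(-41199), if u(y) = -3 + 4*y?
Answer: 42028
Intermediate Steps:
u(208) - 1*(-41199) = (-3 + 4*208) - 1*(-41199) = (-3 + 832) + 41199 = 829 + 41199 = 42028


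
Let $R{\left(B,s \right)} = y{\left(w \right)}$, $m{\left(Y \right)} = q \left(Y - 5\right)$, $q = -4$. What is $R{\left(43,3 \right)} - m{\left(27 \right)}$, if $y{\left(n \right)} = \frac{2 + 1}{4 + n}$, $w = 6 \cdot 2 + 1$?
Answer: $\frac{1499}{17} \approx 88.177$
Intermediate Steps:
$m{\left(Y \right)} = 20 - 4 Y$ ($m{\left(Y \right)} = - 4 \left(Y - 5\right) = - 4 \left(-5 + Y\right) = 20 - 4 Y$)
$w = 13$ ($w = 12 + 1 = 13$)
$y{\left(n \right)} = \frac{3}{4 + n}$
$R{\left(B,s \right)} = \frac{3}{17}$ ($R{\left(B,s \right)} = \frac{3}{4 + 13} = \frac{3}{17}$)
$R{\left(43,3 \right)} - m{\left(27 \right)} = \frac{3}{17} - \left(20 - 108\right) = \frac{3}{17} - -88 = \frac{3}{17} + 88 = \frac{1499}{17}$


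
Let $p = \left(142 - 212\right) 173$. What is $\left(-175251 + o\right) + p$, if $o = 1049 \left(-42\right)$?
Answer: $-231419$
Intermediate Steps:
$o = -44058$
$p = -12110$ ($p = \left(-70\right) 173 = -12110$)
$\left(-175251 + o\right) + p = \left(-175251 - 44058\right) - 12110 = -219309 - 12110 = -231419$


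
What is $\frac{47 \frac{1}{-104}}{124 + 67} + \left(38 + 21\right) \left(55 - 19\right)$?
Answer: $\frac{42191089}{19864} \approx 2124.0$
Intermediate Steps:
$\frac{47 \frac{1}{-104}}{124 + 67} + \left(38 + 21\right) \left(55 - 19\right) = \frac{47 \left(- \frac{1}{104}\right)}{191} + 59 \cdot 36 = \frac{1}{191} \left(- \frac{47}{104}\right) + 2124 = - \frac{47}{19864} + 2124 = \frac{42191089}{19864}$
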